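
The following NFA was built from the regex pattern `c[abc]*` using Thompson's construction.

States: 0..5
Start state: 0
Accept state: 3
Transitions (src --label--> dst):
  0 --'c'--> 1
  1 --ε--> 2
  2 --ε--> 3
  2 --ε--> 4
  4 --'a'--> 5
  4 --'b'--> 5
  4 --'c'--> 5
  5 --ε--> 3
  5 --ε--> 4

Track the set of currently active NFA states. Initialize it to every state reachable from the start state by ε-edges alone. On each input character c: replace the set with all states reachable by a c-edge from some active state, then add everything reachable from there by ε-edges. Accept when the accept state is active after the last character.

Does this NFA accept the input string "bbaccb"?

start: ε-closure({0}) = {0}
'b' @ 1: {}  — no active states
rest 'baccb' ignored (set empty)
end set {} — state 3 not in

Answer: REJECT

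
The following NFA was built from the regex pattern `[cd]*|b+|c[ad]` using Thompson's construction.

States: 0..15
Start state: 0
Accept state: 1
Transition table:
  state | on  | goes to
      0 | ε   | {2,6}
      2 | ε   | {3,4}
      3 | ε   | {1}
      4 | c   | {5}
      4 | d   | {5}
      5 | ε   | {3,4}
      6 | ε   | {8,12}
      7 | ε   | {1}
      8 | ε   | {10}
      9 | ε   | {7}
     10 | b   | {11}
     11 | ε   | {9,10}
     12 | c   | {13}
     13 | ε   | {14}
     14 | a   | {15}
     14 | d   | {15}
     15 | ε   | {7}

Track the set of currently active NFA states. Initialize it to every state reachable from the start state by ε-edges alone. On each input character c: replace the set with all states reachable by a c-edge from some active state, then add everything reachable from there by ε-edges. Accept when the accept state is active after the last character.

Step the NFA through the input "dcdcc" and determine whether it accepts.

Answer: ACCEPT

Steps:
initial (ε-close {0}): {0,1,2,3,4,6,8,10,12}
'd' @ 1: {1,3,4,5}  [accepting]
'c' @ 2: {1,3,4,5}  [accepting]
'd' @ 3: {1,3,4,5}  [accepting]
'c' @ 4: {1,3,4,5}  [accepting]
'c' @ 5: {1,3,4,5}  [accepting]
end set {1,3,4,5} — state 1 in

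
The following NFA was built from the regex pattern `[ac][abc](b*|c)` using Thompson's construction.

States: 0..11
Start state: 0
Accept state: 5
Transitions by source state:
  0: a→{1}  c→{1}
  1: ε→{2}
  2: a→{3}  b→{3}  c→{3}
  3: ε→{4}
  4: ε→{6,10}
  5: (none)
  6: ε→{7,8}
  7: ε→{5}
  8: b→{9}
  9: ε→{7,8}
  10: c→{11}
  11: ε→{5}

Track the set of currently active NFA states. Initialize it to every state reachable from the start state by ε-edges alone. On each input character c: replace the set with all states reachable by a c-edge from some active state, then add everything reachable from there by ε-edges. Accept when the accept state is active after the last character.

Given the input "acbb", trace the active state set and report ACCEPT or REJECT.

start: ε-closure({0}) = {0}
'a' @ 1: {1,2}
'c' @ 2: {3,4,5,6,7,8,10}  (accept∈set)
'b' @ 3: {5,7,8,9}  (accept∈set)
'b' @ 4: {5,7,8,9}  (accept∈set)
end set {5,7,8,9} — state 5 in

Answer: ACCEPT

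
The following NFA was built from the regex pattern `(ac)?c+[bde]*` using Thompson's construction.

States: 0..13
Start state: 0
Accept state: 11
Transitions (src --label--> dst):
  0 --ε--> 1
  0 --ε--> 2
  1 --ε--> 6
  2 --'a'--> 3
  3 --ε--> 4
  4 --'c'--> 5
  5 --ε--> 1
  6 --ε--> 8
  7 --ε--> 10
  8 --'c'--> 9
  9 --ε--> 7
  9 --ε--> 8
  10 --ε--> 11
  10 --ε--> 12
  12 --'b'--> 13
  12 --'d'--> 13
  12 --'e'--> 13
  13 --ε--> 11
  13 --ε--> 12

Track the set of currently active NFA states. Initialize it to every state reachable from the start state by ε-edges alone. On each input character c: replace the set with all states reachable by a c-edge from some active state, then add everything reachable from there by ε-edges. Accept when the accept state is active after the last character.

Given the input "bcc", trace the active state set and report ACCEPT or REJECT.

S₀ = ε-closure({0}) = {0,1,2,6,8}
'b' @ 1: {}  — no active states
rest 'cc' ignored (set empty)
end set {} — state 11 not in

Answer: REJECT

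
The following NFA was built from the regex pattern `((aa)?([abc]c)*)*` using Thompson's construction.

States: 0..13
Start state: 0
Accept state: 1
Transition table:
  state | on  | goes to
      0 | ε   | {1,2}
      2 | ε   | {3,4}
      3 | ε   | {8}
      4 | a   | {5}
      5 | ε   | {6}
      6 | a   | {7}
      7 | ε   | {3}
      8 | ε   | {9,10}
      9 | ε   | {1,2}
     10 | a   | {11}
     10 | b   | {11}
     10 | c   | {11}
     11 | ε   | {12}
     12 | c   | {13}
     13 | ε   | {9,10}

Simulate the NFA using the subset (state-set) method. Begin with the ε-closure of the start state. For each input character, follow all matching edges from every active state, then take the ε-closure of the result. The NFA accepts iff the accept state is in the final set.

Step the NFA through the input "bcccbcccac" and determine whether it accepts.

Answer: ACCEPT

Steps:
S₀ = ε-closure({0}) = {0,1,2,3,4,8,9,10}
'b' @ 1: {11,12}
'c' @ 2: {1,2,3,4,8,9,10,13}  ✓accept
'c' @ 3: {11,12}
'c' @ 4: {1,2,3,4,8,9,10,13}  ✓accept
'b' @ 5: {11,12}
'c' @ 6: {1,2,3,4,8,9,10,13}  ✓accept
'c' @ 7: {11,12}
'c' @ 8: {1,2,3,4,8,9,10,13}  ✓accept
'a' @ 9: {5,6,11,12}
'c' @ 10: {1,2,3,4,8,9,10,13}  ✓accept
final: {1,2,3,4,8,9,10,13}; accept 1 in set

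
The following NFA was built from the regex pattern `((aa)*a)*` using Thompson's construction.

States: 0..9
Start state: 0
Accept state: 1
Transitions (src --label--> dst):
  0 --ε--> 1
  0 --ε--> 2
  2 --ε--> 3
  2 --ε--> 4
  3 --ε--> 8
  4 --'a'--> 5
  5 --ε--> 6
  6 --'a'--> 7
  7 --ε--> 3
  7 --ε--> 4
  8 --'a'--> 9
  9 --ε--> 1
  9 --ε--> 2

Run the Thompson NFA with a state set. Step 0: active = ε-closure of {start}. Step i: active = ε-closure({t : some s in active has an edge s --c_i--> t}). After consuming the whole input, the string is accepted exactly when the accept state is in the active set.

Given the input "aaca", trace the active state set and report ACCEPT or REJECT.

start: ε-closure({0}) = {0,1,2,3,4,8}
'a' @ 1: {1,2,3,4,5,6,8,9}  (accept∈set)
'a' @ 2: {1,2,3,4,5,6,7,8,9}  (accept∈set)
'c' @ 3: {}  — no active states
rest 'a' ignored (set empty)
end set {} — state 1 not in

Answer: REJECT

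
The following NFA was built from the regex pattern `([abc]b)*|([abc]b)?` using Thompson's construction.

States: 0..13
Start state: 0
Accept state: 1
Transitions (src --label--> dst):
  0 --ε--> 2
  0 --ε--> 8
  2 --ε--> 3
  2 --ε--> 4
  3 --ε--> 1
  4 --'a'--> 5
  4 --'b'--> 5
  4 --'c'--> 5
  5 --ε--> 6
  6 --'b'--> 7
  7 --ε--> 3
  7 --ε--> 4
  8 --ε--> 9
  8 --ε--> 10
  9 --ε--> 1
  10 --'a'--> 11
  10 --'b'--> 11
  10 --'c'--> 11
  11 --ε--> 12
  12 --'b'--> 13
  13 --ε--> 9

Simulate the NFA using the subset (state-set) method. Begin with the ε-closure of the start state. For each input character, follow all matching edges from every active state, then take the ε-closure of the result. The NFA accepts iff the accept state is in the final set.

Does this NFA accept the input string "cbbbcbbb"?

Answer: ACCEPT

Steps:
S₀ = ε-closure({0}) = {0,1,2,3,4,8,9,10}
'c' @ 1: {5,6,11,12}
'b' @ 2: {1,3,4,7,9,13}  [accepting]
'b' @ 3: {5,6}
'b' @ 4: {1,3,4,7}  [accepting]
'c' @ 5: {5,6}
'b' @ 6: {1,3,4,7}  [accepting]
'b' @ 7: {5,6}
'b' @ 8: {1,3,4,7}  [accepting]
final: {1,3,4,7}; accept 1 in set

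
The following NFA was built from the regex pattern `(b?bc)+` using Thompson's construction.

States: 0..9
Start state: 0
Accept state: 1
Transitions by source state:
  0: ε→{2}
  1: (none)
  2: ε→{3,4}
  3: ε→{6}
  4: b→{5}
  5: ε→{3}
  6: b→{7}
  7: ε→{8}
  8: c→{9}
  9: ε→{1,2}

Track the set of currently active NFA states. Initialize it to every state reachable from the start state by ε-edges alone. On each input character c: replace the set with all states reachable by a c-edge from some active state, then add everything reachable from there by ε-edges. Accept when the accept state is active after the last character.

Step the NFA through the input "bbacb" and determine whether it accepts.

S₀ = ε-closure({0}) = {0,2,3,4,6}
'b' @ 1: {3,5,6,7,8}
'b' @ 2: {7,8}
'a' @ 3: {}  — state set empty
rest 'cb' ignored (set empty)
after full input: {}  (accept=1 not in)

Answer: REJECT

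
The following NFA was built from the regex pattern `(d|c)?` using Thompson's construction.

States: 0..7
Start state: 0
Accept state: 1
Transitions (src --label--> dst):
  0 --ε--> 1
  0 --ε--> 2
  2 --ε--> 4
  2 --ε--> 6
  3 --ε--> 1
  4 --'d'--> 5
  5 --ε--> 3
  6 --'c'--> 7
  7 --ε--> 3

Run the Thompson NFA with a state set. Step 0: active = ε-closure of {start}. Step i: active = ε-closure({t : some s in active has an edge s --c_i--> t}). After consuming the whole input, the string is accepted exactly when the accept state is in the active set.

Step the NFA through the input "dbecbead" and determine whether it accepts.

start: ε-closure({0}) = {0,1,2,4,6}
'd' @ 1: {1,3,5}  [accepting]
'b' @ 2: {}  — state set empty
rest 'ecbead' ignored (set empty)
final: {}; accept 1 not in set

Answer: REJECT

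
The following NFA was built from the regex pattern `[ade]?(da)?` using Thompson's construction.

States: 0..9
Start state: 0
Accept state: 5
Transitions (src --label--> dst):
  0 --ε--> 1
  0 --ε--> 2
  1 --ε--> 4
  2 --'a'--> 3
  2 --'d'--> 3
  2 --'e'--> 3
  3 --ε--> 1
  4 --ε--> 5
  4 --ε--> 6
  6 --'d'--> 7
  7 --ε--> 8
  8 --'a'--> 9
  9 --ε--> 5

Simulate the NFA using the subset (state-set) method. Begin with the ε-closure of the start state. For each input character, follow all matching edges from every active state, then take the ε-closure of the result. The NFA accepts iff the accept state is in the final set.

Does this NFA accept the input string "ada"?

initial (ε-close {0}): {0,1,2,4,5,6}
'a' @ 1: {1,3,4,5,6}  [accepting]
'd' @ 2: {7,8}
'a' @ 3: {5,9}  [accepting]
final: {5,9}; accept 5 in set

Answer: ACCEPT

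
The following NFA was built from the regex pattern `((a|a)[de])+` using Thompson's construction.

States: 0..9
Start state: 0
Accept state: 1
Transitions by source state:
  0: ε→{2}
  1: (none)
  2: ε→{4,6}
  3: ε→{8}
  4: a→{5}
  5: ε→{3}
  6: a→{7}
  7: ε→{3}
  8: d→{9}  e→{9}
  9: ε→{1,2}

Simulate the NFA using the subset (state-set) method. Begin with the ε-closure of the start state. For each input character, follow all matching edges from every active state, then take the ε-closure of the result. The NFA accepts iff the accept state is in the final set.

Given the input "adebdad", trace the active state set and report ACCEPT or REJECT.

initial (ε-close {0}): {0,2,4,6}
'a' @ 1: {3,5,7,8}
'd' @ 2: {1,2,4,6,9}  [accepting]
'e' @ 3: {}  — dead — no transitions
rest 'bdad' ignored (set empty)
after full input: {}  (accept=1 not in)

Answer: REJECT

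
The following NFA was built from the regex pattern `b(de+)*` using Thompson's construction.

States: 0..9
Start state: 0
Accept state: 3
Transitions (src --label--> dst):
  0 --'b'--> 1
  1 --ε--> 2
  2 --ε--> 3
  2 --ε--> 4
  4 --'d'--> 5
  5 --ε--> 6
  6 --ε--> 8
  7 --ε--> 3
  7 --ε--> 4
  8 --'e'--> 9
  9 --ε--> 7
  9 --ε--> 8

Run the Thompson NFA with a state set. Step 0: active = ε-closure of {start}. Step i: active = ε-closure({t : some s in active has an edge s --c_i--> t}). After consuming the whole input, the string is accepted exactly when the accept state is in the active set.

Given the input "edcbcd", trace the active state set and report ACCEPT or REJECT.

Answer: REJECT

Steps:
start: ε-closure({0}) = {0}
'e' @ 1: {}  — state set empty
rest 'dcbcd' ignored (set empty)
end set {} — state 3 not in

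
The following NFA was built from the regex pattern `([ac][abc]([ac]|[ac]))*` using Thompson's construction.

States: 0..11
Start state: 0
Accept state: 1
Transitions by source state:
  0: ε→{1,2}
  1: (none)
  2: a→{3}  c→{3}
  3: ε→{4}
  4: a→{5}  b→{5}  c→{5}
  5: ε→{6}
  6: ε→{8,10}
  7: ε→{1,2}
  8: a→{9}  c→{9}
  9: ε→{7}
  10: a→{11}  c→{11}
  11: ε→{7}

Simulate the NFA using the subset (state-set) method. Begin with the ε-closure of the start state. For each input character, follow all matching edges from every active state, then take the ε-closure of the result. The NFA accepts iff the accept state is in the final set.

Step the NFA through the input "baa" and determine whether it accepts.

Answer: REJECT

Trace:
S₀ = ε-closure({0}) = {0,1,2}
'b' @ 1: {}  — state set empty
rest 'aa' ignored (set empty)
final: {}; accept 1 not in set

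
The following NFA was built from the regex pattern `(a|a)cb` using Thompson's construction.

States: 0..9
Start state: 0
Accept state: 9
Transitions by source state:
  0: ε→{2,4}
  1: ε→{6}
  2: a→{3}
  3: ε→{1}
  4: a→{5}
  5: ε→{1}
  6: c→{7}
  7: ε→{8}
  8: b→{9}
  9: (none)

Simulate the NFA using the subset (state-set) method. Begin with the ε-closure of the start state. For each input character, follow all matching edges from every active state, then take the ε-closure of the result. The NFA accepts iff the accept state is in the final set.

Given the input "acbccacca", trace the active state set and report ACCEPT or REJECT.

Answer: REJECT

Steps:
S₀ = ε-closure({0}) = {0,2,4}
'a' @ 1: {1,3,5,6}
'c' @ 2: {7,8}
'b' @ 3: {9}  (accept∈set)
'c' @ 4: {}  — state set empty
rest 'cacca' ignored (set empty)
final: {}; accept 9 not in set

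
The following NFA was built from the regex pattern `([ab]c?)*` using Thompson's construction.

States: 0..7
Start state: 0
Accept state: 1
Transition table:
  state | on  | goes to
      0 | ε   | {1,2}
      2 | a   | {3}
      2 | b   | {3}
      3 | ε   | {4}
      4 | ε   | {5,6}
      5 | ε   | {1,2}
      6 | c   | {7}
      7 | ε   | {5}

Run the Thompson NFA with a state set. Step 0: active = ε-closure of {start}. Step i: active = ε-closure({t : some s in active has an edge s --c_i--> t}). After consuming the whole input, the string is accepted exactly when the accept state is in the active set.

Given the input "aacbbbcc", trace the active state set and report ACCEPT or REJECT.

initial (ε-close {0}): {0,1,2}
'a' @ 1: {1,2,3,4,5,6}  (accept∈set)
'a' @ 2: {1,2,3,4,5,6}  (accept∈set)
'c' @ 3: {1,2,5,7}  (accept∈set)
'b' @ 4: {1,2,3,4,5,6}  (accept∈set)
'b' @ 5: {1,2,3,4,5,6}  (accept∈set)
'b' @ 6: {1,2,3,4,5,6}  (accept∈set)
'c' @ 7: {1,2,5,7}  (accept∈set)
'c' @ 8: {}  — dead — no transitions
after full input: {}  (accept=1 not in)

Answer: REJECT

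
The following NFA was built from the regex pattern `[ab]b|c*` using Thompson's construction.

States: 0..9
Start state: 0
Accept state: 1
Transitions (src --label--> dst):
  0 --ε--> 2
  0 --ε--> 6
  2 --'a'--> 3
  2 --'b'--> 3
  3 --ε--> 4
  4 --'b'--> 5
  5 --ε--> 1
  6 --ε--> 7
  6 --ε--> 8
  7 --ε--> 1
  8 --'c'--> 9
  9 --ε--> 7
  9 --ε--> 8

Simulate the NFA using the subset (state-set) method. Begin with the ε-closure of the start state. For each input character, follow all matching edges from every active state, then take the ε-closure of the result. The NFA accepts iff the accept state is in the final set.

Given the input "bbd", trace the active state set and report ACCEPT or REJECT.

Answer: REJECT

Derivation:
initial (ε-close {0}): {0,1,2,6,7,8}
'b' @ 1: {3,4}
'b' @ 2: {1,5}  [accepting]
'd' @ 3: {}  — state set empty
end set {} — state 1 not in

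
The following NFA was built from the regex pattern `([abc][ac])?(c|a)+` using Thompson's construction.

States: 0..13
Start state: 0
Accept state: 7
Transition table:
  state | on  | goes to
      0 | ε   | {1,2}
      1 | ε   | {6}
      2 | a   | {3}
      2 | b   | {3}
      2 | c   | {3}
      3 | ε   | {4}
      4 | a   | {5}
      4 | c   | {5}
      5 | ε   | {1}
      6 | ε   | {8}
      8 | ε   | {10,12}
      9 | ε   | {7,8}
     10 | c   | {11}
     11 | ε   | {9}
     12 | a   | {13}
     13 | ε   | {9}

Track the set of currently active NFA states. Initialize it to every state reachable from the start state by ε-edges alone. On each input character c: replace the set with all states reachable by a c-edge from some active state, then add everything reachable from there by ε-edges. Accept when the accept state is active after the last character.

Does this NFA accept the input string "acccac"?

S₀ = ε-closure({0}) = {0,1,2,6,8,10,12}
'a' @ 1: {3,4,7,8,9,10,12,13}  [accepting]
'c' @ 2: {1,5,6,7,8,9,10,11,12}  [accepting]
'c' @ 3: {7,8,9,10,11,12}  [accepting]
'c' @ 4: {7,8,9,10,11,12}  [accepting]
'a' @ 5: {7,8,9,10,12,13}  [accepting]
'c' @ 6: {7,8,9,10,11,12}  [accepting]
after full input: {7,8,9,10,11,12}  (accept=7 in)

Answer: ACCEPT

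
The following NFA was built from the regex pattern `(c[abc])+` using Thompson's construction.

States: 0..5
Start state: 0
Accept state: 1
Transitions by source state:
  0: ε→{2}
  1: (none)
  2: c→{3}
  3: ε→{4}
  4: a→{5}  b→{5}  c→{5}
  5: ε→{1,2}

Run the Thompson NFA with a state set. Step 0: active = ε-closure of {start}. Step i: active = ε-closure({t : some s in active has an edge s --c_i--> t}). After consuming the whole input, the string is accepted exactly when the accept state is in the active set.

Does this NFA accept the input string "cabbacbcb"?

Answer: REJECT

Steps:
S₀ = ε-closure({0}) = {0,2}
'c' @ 1: {3,4}
'a' @ 2: {1,2,5}  (accept∈set)
'b' @ 3: {}  — no active states
rest 'bacbcb' ignored (set empty)
final: {}; accept 1 not in set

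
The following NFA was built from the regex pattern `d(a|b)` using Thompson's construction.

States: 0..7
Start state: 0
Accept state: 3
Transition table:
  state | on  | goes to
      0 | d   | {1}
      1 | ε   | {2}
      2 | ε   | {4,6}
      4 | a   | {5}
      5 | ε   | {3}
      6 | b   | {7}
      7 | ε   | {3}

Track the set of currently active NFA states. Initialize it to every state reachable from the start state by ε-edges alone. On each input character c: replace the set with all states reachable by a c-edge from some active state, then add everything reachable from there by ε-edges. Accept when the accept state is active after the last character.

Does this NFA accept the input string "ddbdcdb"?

Answer: REJECT

Trace:
start: ε-closure({0}) = {0}
'd' @ 1: {1,2,4,6}
'd' @ 2: {}  — dead — no transitions
rest 'bdcdb' ignored (set empty)
after full input: {}  (accept=3 not in)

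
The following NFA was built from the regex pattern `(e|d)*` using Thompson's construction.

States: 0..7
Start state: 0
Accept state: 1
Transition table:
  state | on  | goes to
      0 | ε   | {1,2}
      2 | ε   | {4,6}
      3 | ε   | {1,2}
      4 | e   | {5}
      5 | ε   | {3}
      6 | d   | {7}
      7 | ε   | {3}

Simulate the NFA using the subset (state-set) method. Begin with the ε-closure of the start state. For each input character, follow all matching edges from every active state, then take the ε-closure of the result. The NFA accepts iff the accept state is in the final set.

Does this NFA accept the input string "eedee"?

Answer: ACCEPT

Steps:
S₀ = ε-closure({0}) = {0,1,2,4,6}
'e' @ 1: {1,2,3,4,5,6}  [accepting]
'e' @ 2: {1,2,3,4,5,6}  [accepting]
'd' @ 3: {1,2,3,4,6,7}  [accepting]
'e' @ 4: {1,2,3,4,5,6}  [accepting]
'e' @ 5: {1,2,3,4,5,6}  [accepting]
final: {1,2,3,4,5,6}; accept 1 in set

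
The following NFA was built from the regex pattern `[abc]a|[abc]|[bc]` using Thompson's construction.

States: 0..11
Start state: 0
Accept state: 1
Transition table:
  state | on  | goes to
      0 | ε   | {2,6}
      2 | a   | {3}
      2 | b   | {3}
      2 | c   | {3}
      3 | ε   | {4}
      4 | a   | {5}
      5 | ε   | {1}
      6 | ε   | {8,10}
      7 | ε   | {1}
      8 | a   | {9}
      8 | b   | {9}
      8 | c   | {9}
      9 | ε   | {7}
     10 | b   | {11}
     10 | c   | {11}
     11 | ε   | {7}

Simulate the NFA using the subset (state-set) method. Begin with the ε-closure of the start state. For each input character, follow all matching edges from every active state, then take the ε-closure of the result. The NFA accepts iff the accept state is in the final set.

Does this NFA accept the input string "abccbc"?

Answer: REJECT

Derivation:
start: ε-closure({0}) = {0,2,6,8,10}
'a' @ 1: {1,3,4,7,9}  ✓accept
'b' @ 2: {}  — dead — no transitions
rest 'ccbc' ignored (set empty)
final: {}; accept 1 not in set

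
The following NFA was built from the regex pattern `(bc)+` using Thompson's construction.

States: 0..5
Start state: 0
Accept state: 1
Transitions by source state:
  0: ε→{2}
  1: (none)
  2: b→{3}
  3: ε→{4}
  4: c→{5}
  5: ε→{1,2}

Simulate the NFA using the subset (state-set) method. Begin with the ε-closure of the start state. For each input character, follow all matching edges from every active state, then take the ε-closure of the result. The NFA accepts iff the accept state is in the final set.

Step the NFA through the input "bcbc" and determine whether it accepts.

start: ε-closure({0}) = {0,2}
'b' @ 1: {3,4}
'c' @ 2: {1,2,5}  ✓accept
'b' @ 3: {3,4}
'c' @ 4: {1,2,5}  ✓accept
after full input: {1,2,5}  (accept=1 in)

Answer: ACCEPT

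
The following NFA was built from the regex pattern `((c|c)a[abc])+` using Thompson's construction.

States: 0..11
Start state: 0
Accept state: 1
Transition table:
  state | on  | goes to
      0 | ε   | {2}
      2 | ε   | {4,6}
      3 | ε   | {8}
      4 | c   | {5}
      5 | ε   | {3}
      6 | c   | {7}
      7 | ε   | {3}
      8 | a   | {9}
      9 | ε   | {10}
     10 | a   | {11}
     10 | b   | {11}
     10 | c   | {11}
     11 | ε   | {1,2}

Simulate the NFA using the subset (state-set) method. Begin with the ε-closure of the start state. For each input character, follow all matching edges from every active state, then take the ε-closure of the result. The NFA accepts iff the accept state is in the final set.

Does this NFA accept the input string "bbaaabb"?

initial (ε-close {0}): {0,2,4,6}
'b' @ 1: {}  — state set empty
rest 'baaabb' ignored (set empty)
final: {}; accept 1 not in set

Answer: REJECT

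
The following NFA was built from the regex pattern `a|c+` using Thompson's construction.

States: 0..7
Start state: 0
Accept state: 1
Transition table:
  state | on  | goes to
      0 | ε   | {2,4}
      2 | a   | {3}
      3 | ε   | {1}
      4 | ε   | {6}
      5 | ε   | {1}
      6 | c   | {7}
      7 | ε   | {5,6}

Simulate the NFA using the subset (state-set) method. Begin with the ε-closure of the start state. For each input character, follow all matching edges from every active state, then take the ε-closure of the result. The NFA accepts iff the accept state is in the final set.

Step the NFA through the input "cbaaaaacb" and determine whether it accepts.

start: ε-closure({0}) = {0,2,4,6}
'c' @ 1: {1,5,6,7}  [accepting]
'b' @ 2: {}  — no active states
rest 'aaaaacb' ignored (set empty)
end set {} — state 1 not in

Answer: REJECT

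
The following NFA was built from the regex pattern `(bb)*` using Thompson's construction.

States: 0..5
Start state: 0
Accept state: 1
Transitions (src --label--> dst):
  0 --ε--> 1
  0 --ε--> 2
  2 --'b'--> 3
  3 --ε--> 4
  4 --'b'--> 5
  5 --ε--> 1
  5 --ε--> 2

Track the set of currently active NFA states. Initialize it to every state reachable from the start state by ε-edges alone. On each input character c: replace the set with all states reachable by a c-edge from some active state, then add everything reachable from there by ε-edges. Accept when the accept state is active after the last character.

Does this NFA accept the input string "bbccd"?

initial (ε-close {0}): {0,1,2}
'b' @ 1: {3,4}
'b' @ 2: {1,2,5}  (accept∈set)
'c' @ 3: {}  — dead — no transitions
rest 'cd' ignored (set empty)
final: {}; accept 1 not in set

Answer: REJECT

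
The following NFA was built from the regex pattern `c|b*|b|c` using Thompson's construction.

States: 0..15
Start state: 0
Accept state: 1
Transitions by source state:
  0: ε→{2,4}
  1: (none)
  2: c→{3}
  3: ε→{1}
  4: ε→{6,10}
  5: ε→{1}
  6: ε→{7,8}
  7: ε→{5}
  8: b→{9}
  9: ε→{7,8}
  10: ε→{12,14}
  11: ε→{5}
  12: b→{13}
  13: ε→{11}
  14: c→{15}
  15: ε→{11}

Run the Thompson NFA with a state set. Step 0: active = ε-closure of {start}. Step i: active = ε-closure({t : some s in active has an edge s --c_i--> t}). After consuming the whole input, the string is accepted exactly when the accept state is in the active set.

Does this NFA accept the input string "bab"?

initial (ε-close {0}): {0,1,2,4,5,6,7,8,10,12,14}
'b' @ 1: {1,5,7,8,9,11,13}  (accept∈set)
'a' @ 2: {}  — state set empty
rest 'b' ignored (set empty)
final: {}; accept 1 not in set

Answer: REJECT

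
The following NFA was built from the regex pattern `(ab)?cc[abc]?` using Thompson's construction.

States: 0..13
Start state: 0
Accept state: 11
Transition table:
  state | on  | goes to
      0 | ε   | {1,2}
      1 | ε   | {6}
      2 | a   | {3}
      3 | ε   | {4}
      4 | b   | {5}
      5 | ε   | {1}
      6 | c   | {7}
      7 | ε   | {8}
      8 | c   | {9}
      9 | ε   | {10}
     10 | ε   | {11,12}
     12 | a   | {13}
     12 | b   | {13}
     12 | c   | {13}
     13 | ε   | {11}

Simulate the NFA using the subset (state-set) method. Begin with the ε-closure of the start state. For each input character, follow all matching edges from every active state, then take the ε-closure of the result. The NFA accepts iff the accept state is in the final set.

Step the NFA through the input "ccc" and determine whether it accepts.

Answer: ACCEPT

Steps:
initial (ε-close {0}): {0,1,2,6}
'c' @ 1: {7,8}
'c' @ 2: {9,10,11,12}  ✓accept
'c' @ 3: {11,13}  ✓accept
after full input: {11,13}  (accept=11 in)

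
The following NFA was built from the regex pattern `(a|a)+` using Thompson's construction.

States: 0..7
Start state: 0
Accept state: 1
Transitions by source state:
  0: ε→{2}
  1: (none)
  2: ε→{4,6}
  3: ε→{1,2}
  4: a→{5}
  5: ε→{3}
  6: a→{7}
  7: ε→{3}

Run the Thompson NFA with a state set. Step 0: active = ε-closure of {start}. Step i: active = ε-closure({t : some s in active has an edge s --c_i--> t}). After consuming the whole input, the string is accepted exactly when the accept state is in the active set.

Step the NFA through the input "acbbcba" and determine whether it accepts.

initial (ε-close {0}): {0,2,4,6}
'a' @ 1: {1,2,3,4,5,6,7}  [accepting]
'c' @ 2: {}  — state set empty
rest 'bbcba' ignored (set empty)
final: {}; accept 1 not in set

Answer: REJECT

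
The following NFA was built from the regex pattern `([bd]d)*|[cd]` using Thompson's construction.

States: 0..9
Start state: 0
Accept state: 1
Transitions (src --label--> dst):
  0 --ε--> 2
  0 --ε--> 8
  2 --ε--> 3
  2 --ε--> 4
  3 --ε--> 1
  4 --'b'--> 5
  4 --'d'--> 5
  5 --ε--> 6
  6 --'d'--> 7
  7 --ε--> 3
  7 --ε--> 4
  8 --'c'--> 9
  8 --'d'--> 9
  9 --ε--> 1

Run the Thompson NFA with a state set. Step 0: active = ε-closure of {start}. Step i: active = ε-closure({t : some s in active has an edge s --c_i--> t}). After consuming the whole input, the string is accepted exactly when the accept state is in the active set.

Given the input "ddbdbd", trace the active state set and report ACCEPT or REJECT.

Answer: ACCEPT

Derivation:
start: ε-closure({0}) = {0,1,2,3,4,8}
'd' @ 1: {1,5,6,9}  [accepting]
'd' @ 2: {1,3,4,7}  [accepting]
'b' @ 3: {5,6}
'd' @ 4: {1,3,4,7}  [accepting]
'b' @ 5: {5,6}
'd' @ 6: {1,3,4,7}  [accepting]
final: {1,3,4,7}; accept 1 in set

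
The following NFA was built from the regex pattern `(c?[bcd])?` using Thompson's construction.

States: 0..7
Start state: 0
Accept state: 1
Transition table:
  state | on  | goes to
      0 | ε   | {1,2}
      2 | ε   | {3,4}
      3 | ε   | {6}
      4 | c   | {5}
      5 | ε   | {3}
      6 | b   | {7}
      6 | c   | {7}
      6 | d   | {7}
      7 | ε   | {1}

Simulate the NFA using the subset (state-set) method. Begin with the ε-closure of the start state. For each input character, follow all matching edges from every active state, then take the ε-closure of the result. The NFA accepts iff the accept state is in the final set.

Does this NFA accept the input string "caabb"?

initial (ε-close {0}): {0,1,2,3,4,6}
'c' @ 1: {1,3,5,6,7}  (accept∈set)
'a' @ 2: {}  — dead — no transitions
rest 'abb' ignored (set empty)
end set {} — state 1 not in

Answer: REJECT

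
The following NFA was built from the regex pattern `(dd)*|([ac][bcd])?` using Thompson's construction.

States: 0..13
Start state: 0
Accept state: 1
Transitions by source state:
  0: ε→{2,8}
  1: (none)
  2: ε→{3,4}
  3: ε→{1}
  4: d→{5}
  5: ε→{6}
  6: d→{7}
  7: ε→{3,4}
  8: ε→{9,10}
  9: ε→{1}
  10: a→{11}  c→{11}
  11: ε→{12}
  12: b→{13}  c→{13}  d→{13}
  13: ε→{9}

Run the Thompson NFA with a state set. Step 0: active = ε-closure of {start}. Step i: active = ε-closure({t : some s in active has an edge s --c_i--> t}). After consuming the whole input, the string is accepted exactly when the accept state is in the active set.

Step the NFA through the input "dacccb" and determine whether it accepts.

S₀ = ε-closure({0}) = {0,1,2,3,4,8,9,10}
'd' @ 1: {5,6}
'a' @ 2: {}  — no active states
rest 'cccb' ignored (set empty)
after full input: {}  (accept=1 not in)

Answer: REJECT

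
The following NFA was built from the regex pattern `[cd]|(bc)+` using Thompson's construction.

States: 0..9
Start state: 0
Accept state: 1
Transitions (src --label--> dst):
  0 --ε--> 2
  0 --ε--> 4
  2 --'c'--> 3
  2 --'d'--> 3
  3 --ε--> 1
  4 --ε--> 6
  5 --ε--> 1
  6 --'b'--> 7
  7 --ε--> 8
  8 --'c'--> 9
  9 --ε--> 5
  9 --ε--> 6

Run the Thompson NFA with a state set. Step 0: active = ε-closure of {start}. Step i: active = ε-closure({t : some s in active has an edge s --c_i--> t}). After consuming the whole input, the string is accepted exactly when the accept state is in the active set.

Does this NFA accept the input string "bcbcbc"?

start: ε-closure({0}) = {0,2,4,6}
'b' @ 1: {7,8}
'c' @ 2: {1,5,6,9}  [accepting]
'b' @ 3: {7,8}
'c' @ 4: {1,5,6,9}  [accepting]
'b' @ 5: {7,8}
'c' @ 6: {1,5,6,9}  [accepting]
final: {1,5,6,9}; accept 1 in set

Answer: ACCEPT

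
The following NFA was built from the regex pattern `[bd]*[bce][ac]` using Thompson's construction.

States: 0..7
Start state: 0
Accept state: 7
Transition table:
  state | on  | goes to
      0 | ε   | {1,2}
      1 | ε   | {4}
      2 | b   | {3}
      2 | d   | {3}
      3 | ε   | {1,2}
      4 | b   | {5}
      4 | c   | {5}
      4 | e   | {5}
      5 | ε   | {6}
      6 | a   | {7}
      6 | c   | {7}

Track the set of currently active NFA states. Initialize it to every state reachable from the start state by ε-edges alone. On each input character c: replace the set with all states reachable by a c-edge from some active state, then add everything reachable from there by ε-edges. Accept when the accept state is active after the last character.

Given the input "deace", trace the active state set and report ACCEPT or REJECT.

S₀ = ε-closure({0}) = {0,1,2,4}
'd' @ 1: {1,2,3,4}
'e' @ 2: {5,6}
'a' @ 3: {7}  (accept∈set)
'c' @ 4: {}  — state set empty
rest 'e' ignored (set empty)
end set {} — state 7 not in

Answer: REJECT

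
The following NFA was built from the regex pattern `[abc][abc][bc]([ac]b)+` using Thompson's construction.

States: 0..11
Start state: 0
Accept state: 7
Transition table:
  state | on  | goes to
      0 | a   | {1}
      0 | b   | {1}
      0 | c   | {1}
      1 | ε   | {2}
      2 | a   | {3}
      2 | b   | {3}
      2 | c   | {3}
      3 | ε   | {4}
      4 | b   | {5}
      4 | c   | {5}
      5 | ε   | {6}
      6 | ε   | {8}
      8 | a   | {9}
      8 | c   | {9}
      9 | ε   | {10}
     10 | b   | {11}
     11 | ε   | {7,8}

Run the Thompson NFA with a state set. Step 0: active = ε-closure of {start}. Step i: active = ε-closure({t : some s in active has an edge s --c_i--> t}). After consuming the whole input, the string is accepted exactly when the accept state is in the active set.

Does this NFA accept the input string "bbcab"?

start: ε-closure({0}) = {0}
'b' @ 1: {1,2}
'b' @ 2: {3,4}
'c' @ 3: {5,6,8}
'a' @ 4: {9,10}
'b' @ 5: {7,8,11}  [accepting]
final: {7,8,11}; accept 7 in set

Answer: ACCEPT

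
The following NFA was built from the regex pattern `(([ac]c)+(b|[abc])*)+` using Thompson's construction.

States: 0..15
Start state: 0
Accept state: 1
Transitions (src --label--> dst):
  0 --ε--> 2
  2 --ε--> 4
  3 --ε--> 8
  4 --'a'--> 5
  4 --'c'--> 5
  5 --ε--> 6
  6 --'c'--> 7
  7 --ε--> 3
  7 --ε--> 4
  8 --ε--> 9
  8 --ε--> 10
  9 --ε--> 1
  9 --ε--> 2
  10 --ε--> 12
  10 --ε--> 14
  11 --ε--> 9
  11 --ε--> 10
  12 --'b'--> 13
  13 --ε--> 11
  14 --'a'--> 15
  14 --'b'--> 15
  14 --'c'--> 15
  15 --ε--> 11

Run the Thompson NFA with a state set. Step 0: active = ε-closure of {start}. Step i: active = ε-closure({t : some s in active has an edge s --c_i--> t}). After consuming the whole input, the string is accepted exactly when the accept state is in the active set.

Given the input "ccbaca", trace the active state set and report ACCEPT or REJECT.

Answer: ACCEPT

Trace:
initial (ε-close {0}): {0,2,4}
'c' @ 1: {5,6}
'c' @ 2: {1,2,3,4,7,8,9,10,12,14}  [accepting]
'b' @ 3: {1,2,4,9,10,11,12,13,14,15}  [accepting]
'a' @ 4: {1,2,4,5,6,9,10,11,12,14,15}  [accepting]
'c' @ 5: {1,2,3,4,5,6,7,8,9,10,11,12,14,15}  [accepting]
'a' @ 6: {1,2,4,5,6,9,10,11,12,14,15}  [accepting]
after full input: {1,2,4,5,6,9,10,11,12,14,15}  (accept=1 in)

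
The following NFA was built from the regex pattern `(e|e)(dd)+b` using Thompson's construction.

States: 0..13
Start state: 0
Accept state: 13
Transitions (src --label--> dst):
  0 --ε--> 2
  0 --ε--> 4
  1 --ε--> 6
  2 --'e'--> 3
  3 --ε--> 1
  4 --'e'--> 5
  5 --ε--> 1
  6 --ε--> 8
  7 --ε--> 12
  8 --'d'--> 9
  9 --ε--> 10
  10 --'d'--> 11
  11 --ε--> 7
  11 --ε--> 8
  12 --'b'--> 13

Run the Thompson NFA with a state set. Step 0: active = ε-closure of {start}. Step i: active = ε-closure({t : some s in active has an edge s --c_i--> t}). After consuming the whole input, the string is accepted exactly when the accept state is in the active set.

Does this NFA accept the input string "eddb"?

start: ε-closure({0}) = {0,2,4}
'e' @ 1: {1,3,5,6,8}
'd' @ 2: {9,10}
'd' @ 3: {7,8,11,12}
'b' @ 4: {13}  [accepting]
end set {13} — state 13 in

Answer: ACCEPT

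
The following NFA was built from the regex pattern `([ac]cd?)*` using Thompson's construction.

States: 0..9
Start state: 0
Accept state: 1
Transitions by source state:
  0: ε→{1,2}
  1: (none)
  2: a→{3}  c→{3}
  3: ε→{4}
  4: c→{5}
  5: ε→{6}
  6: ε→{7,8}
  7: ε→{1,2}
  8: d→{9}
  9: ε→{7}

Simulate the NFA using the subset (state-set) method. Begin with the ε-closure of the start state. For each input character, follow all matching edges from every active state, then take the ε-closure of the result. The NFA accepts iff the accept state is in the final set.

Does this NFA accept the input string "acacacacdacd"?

start: ε-closure({0}) = {0,1,2}
'a' @ 1: {3,4}
'c' @ 2: {1,2,5,6,7,8}  (accept∈set)
'a' @ 3: {3,4}
'c' @ 4: {1,2,5,6,7,8}  (accept∈set)
'a' @ 5: {3,4}
'c' @ 6: {1,2,5,6,7,8}  (accept∈set)
'a' @ 7: {3,4}
'c' @ 8: {1,2,5,6,7,8}  (accept∈set)
'd' @ 9: {1,2,7,9}  (accept∈set)
'a' @ 10: {3,4}
'c' @ 11: {1,2,5,6,7,8}  (accept∈set)
'd' @ 12: {1,2,7,9}  (accept∈set)
end set {1,2,7,9} — state 1 in

Answer: ACCEPT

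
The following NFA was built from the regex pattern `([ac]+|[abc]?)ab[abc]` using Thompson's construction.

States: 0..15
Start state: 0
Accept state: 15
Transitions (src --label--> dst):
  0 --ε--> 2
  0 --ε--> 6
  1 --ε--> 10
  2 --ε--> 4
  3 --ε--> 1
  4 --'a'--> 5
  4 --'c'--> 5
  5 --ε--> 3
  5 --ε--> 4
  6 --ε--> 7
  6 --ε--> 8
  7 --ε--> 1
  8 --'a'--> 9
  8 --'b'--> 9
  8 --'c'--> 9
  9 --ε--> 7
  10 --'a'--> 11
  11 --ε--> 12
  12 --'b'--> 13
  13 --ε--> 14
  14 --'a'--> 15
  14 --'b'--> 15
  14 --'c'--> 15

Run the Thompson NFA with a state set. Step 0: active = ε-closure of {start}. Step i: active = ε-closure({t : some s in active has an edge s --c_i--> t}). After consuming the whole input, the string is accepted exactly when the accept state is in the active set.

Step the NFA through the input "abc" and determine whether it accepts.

initial (ε-close {0}): {0,1,2,4,6,7,8,10}
'a' @ 1: {1,3,4,5,7,9,10,11,12}
'b' @ 2: {13,14}
'c' @ 3: {15}  (accept∈set)
end set {15} — state 15 in

Answer: ACCEPT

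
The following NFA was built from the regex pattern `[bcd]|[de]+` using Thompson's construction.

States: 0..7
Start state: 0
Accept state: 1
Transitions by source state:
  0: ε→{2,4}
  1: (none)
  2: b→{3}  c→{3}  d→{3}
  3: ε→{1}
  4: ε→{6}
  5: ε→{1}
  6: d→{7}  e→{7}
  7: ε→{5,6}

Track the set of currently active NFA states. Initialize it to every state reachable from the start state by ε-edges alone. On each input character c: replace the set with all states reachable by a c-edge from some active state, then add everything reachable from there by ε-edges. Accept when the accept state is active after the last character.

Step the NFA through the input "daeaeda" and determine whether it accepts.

initial (ε-close {0}): {0,2,4,6}
'd' @ 1: {1,3,5,6,7}  ✓accept
'a' @ 2: {}  — state set empty
rest 'eaeda' ignored (set empty)
end set {} — state 1 not in

Answer: REJECT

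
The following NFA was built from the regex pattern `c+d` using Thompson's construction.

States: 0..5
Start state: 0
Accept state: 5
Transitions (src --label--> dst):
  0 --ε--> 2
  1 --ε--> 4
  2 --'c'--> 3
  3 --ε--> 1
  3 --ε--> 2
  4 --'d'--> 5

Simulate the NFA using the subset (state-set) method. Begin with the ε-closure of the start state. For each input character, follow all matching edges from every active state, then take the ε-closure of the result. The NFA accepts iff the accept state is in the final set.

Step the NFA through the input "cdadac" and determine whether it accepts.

Answer: REJECT

Derivation:
initial (ε-close {0}): {0,2}
'c' @ 1: {1,2,3,4}
'd' @ 2: {5}  [accepting]
'a' @ 3: {}  — dead — no transitions
rest 'dac' ignored (set empty)
after full input: {}  (accept=5 not in)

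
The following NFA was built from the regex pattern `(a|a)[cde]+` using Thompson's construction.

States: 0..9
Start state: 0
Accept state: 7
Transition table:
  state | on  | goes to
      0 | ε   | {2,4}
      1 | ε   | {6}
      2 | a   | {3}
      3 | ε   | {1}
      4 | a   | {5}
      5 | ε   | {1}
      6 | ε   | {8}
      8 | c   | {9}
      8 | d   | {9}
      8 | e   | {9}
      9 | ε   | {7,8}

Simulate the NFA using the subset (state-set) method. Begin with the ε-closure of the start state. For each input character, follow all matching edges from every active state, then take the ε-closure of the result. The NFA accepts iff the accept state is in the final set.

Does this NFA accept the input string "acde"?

S₀ = ε-closure({0}) = {0,2,4}
'a' @ 1: {1,3,5,6,8}
'c' @ 2: {7,8,9}  [accepting]
'd' @ 3: {7,8,9}  [accepting]
'e' @ 4: {7,8,9}  [accepting]
final: {7,8,9}; accept 7 in set

Answer: ACCEPT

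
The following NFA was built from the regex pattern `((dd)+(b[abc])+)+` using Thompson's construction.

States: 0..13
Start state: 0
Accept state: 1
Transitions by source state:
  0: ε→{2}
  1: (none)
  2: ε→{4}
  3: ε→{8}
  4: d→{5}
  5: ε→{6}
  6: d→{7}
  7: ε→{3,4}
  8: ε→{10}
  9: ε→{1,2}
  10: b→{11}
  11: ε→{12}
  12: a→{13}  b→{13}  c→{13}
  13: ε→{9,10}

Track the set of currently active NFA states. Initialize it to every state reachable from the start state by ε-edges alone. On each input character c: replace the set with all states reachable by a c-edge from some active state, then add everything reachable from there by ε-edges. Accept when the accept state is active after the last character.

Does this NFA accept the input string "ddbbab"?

Answer: REJECT

Trace:
start: ε-closure({0}) = {0,2,4}
'd' @ 1: {5,6}
'd' @ 2: {3,4,7,8,10}
'b' @ 3: {11,12}
'b' @ 4: {1,2,4,9,10,13}  ✓accept
'a' @ 5: {}  — state set empty
rest 'b' ignored (set empty)
end set {} — state 1 not in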